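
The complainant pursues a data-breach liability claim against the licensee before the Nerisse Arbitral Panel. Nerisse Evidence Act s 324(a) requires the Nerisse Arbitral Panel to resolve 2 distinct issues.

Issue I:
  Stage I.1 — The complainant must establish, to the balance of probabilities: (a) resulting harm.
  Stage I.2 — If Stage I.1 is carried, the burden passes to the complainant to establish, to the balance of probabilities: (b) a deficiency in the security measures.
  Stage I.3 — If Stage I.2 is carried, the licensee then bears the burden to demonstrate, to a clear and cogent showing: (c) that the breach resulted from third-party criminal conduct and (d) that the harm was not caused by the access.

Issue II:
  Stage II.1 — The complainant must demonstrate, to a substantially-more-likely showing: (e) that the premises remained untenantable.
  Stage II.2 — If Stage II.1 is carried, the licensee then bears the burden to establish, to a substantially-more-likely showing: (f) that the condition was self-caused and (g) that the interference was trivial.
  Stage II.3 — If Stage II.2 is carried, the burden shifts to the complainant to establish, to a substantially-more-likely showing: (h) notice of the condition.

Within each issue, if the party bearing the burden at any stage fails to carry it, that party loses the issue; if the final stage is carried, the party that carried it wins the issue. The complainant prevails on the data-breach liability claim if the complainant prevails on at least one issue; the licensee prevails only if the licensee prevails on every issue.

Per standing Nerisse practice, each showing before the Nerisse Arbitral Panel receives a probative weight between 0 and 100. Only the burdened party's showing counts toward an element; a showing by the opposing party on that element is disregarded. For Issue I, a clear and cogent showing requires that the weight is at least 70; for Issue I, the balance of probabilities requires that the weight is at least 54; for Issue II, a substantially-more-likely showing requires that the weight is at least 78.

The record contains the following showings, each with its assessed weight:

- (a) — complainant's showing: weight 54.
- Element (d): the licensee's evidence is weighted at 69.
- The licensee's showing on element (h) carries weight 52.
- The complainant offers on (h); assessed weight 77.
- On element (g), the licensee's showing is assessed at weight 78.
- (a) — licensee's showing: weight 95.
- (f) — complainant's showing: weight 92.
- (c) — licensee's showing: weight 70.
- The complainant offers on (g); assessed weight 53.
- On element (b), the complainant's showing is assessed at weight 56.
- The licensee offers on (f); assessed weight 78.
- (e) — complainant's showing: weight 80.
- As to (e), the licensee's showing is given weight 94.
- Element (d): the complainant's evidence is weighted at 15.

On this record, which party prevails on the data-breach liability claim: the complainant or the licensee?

complainant

— Issue I —
Stage I.1 — burden on complainant; standard: the balance of probabilities (weight is at least 54).
    (a): 54 (licensee's 95 disregarded) ≥ 54 [met]
  Stage I.1 is satisfied; the complainant continues to bear the burden.
Stage I.2 — burden on complainant; standard: the balance of probabilities (weight is at least 54).
    (b): 56 ≥ 54 [met]
  The complainant carries Stage I.2; the licensee now bears the burden.
Stage I.3 — burden on licensee; standard: a clear and cogent showing (weight is at least 70).
    (c): 70 ≥ 70 [met]
    (d): 69 (complainant's 15 disregarded) < 70 [not met]
  The licensee does not carry Stage I.3.
So the complainant prevails on this issue.
— Issue II —
Stage II.1 (complainant, a substantially-more-likely showing, weight is at least 78): (e) 80 (licensee's 94 disregarded) ≥ 78 — meets.
  All elements met. The burden passes to the licensee.
Stage II.2 (licensee, a substantially-more-likely showing, weight is at least 78): (f) 78 (complainant's 92 disregarded) ≥ 78 — meets; (g) 78 (complainant's 53 disregarded) ≥ 78 — meets.
  Stage II.2 is satisfied; the onus moves to the complainant.
Stage II.3 (complainant, a substantially-more-likely showing, weight is at least 78): (h) 77 (licensee's 52 disregarded) < 78 — fails.
  Not every element is met, so the complainant fails to carry Stage II.3.
So the licensee prevails on this issue.
Per-issue: Issue I → complainant; Issue II → licensee. The complainant must prevail on at least one issue; overall, the complainant prevails.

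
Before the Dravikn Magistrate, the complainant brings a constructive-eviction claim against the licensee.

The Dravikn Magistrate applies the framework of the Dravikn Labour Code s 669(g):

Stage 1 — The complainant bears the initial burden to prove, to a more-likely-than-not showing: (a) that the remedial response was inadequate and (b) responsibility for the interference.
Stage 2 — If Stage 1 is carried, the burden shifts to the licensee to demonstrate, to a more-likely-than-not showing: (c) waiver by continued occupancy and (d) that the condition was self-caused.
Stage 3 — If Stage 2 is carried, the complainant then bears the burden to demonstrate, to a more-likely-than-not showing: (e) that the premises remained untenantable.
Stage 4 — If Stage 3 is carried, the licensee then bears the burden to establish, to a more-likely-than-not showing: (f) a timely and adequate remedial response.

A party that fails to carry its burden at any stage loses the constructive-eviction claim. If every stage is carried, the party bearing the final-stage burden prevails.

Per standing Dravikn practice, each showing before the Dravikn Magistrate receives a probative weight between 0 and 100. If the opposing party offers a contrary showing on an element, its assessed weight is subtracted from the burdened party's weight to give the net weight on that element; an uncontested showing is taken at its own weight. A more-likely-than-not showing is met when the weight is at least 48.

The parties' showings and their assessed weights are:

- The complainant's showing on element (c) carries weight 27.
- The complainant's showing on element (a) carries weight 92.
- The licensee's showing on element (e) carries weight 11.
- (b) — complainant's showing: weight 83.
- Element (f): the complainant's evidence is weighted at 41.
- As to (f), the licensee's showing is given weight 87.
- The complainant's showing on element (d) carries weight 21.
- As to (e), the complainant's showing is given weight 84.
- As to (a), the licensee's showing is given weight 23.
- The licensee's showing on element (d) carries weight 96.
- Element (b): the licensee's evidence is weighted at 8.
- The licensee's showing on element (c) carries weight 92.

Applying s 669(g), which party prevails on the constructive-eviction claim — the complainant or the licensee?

complainant

Stage 1 — burden on complainant; standard: a more-likely-than-not showing (weight is at least 48).
    (a): 92 − 23 = 69 ≥ 48 [met]
    (b): 83 − 8 = 75 ≥ 48 [met]
  All elements met. The burden passes to the licensee.
Stage 2 — burden on licensee; standard: a more-likely-than-not showing (weight is at least 48).
    (c): 92 − 27 = 65 ≥ 48 [met]
    (d): 96 − 21 = 75 ≥ 48 [met]
  All elements met. The burden passes to the complainant.
Stage 3 — burden on complainant; standard: a more-likely-than-not showing (weight is at least 48).
    (e): 84 − 11 = 73 ≥ 48 [met]
  All elements met. The burden passes to the licensee.
Stage 4 — burden on licensee; standard: a more-likely-than-not showing (weight is at least 48).
    (f): 87 − 41 = 46 < 48 [not met]
  The licensee does not carry Stage 4.
The analysis ends at Stage 4; the complainant prevails.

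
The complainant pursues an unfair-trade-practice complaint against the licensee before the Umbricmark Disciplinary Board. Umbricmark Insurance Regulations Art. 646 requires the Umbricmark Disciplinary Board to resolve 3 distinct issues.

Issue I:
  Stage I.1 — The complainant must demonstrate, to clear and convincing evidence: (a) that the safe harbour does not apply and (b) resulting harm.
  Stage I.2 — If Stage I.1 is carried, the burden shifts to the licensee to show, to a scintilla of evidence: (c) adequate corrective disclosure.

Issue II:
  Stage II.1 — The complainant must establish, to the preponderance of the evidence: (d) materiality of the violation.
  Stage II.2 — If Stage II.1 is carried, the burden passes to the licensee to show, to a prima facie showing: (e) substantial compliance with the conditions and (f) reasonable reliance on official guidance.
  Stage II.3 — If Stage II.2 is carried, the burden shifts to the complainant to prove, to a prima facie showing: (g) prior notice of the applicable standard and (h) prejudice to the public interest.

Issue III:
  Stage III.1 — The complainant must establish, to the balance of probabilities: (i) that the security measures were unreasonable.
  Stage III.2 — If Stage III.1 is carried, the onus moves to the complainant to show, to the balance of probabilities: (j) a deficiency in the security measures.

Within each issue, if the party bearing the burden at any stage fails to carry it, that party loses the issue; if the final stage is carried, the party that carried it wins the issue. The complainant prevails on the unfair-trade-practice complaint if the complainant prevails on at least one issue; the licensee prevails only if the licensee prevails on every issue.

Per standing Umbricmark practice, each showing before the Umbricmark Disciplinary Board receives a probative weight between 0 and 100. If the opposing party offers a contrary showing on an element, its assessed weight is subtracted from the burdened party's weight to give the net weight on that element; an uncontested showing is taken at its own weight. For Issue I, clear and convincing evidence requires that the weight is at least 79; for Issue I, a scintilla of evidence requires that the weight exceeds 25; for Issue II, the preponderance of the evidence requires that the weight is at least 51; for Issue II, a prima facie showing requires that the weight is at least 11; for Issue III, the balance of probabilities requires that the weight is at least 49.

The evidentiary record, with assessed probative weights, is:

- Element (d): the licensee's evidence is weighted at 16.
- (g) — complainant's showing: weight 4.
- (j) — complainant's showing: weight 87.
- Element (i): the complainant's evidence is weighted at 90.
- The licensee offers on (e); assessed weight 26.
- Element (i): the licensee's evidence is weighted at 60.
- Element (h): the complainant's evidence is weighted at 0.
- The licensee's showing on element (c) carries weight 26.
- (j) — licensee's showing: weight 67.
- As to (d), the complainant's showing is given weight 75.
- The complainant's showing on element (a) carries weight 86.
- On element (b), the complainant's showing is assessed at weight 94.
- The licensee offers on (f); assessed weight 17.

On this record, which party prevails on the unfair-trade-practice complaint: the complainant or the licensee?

licensee

— Issue I —
Stage I.1 — burden on complainant; standard: clear and convincing evidence (weight is at least 79).
    (a): 86 ≥ 79 [met]
    (b): 94 ≥ 79 [met]
  Stage I.1 carried; the burden shifts to the licensee.
Stage I.2 — burden on licensee; standard: a scintilla of evidence (weight exceeds 25).
    (c): 26 > 25 [met]
  Stage I.2 carried; the final stage is satisfied.
With every stage satisfied, the licensee prevails on this issue.
— Issue II —
Stage II.1 (complainant, the preponderance of the evidence, weight is at least 51): (d) net 75−16=59 ≥ 51 — meets.
  All elements met. The burden passes to the licensee.
Stage II.2 (licensee, a prima facie showing, weight is at least 11): (e) 26 ≥ 11 — meets; (f) 17 ≥ 11 — meets.
  Stage II.2 is satisfied; the onus moves to the complainant.
Stage II.3 (complainant, a prima facie showing, weight is at least 11): (g) 4 < 11 — fails; (h) 0 < 11 — fails.
  Not every element is met, so the complainant fails to carry Stage II.3.
The licensee prevails on this issue.
— Issue III —
Stage III.1 (complainant, the balance of probabilities, weight is at least 49): (i) net 90−60=30 < 49 — fails.
  Stage III.1 not carried; the complainant fails its burden.
So the licensee prevails on this issue.
Per-issue: Issue I → licensee; Issue II → licensee; Issue III → licensee. The complainant must prevail on at least one issue; overall, the licensee prevails.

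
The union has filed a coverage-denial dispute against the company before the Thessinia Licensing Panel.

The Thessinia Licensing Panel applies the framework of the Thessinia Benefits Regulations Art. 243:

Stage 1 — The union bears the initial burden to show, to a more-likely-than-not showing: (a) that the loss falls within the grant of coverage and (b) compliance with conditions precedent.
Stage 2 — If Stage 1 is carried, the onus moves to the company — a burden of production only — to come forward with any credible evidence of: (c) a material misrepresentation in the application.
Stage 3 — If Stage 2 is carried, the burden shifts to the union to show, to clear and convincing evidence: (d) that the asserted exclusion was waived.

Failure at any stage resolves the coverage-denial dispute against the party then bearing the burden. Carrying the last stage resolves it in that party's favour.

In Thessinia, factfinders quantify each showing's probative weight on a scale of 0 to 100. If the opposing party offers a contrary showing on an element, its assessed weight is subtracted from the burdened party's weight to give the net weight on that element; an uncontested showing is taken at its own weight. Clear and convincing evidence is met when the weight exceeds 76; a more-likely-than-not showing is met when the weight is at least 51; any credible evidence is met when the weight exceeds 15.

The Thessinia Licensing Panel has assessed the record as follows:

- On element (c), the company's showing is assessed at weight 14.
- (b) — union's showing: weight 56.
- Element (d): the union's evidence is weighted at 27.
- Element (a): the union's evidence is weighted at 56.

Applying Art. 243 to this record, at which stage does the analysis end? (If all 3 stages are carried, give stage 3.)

Stage 1 (union, a more-likely-than-not showing, weight is at least 51): (a) 56 ≥ 51 — meets; (b) 56 ≥ 51 — meets.
  Stage 1 carried; the burden shifts to the company.
Stage 2 (company, any credible evidence, weight exceeds 15): (c) 14 ≤ 15 — fails.
  Stage 2 not carried; the company fails its burden.
The analysis ends at Stage 2; the union prevails.

stage 2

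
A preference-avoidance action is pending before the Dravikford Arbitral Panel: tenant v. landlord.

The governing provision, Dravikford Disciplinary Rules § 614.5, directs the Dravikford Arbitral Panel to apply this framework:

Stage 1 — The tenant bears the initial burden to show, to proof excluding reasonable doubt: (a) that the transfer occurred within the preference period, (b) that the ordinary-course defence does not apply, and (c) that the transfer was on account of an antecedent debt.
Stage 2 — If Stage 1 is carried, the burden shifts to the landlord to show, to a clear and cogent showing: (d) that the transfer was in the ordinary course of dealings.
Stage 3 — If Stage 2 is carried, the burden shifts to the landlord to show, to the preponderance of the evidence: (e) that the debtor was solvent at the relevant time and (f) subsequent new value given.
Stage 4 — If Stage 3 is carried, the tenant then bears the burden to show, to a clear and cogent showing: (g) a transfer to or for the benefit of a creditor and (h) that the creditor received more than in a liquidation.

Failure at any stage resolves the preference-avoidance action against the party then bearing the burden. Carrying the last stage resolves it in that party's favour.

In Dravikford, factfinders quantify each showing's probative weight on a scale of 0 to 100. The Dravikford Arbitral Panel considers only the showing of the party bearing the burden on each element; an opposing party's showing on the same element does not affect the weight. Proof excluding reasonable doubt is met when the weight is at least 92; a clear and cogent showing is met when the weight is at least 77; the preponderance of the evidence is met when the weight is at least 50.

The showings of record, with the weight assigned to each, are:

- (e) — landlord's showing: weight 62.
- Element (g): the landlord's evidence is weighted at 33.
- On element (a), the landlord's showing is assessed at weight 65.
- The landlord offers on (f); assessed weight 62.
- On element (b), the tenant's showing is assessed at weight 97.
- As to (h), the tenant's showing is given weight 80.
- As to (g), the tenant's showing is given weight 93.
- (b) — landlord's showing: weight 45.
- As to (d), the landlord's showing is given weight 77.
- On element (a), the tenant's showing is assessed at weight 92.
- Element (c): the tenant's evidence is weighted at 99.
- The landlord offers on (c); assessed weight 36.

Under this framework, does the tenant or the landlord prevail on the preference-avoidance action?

Stage 1 — burden on tenant; standard: proof excluding reasonable doubt (weight is at least 92).
    (a): 92 (landlord's 65 disregarded) ≥ 92 [met]
    (b): 97 (landlord's 45 disregarded) ≥ 92 [met]
    (c): 99 (landlord's 36 disregarded) ≥ 92 [met]
  Stage 1 is satisfied; the onus moves to the landlord.
Stage 2 — burden on landlord; standard: a clear and cogent showing (weight is at least 77).
    (d): 77 ≥ 77 [met]
  All elements met. The landlord retains the burden for Stage 3.
Stage 3 — burden on landlord; standard: the preponderance of the evidence (weight is at least 50).
    (e): 62 ≥ 50 [met]
    (f): 62 ≥ 50 [met]
  All elements met. The burden passes to the tenant.
Stage 4 — burden on tenant; standard: a clear and cogent showing (weight is at least 77).
    (g): 93 (landlord's 33 disregarded) ≥ 77 [met]
    (h): 80 ≥ 77 [met]
  The tenant carries the last stage.
All stages carried — the tenant prevails.

tenant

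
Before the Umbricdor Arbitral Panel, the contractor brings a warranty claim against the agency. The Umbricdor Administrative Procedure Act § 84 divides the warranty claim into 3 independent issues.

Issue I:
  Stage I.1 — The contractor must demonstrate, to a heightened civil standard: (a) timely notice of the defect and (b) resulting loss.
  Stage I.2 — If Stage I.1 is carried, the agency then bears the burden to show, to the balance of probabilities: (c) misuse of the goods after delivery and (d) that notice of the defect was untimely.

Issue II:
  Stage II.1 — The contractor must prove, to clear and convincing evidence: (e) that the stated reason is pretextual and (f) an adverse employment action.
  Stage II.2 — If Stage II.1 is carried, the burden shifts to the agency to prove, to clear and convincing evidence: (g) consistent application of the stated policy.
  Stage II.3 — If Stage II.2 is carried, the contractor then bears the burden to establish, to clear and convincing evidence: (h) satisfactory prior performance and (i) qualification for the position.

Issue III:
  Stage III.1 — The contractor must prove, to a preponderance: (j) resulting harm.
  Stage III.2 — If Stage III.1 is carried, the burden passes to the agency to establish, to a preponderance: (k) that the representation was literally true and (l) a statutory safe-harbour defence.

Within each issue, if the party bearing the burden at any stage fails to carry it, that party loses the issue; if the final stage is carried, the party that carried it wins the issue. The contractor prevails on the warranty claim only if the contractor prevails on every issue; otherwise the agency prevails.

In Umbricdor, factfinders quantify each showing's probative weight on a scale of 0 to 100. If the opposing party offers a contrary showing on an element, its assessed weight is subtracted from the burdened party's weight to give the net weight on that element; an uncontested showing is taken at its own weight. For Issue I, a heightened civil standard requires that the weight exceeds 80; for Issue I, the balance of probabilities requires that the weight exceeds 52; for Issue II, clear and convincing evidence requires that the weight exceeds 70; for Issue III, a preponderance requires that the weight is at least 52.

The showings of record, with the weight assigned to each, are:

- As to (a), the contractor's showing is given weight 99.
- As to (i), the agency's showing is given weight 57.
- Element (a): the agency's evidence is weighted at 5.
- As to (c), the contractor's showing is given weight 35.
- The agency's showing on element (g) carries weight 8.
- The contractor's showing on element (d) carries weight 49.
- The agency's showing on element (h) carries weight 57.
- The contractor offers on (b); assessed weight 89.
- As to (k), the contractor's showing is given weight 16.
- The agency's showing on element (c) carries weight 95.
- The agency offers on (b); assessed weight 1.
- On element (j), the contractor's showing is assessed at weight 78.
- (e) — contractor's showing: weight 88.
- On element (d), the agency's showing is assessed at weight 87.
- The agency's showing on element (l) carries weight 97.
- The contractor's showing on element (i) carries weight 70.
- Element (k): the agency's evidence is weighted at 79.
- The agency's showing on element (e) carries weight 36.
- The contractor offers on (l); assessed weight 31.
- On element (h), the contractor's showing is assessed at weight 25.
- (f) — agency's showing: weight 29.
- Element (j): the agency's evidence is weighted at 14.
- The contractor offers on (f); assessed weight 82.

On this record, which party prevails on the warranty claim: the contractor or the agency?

agency

— Issue I —
Stage I.1 (contractor, a heightened civil standard, weight exceeds 80): (a) net 99−5=94 > 80 — meets; (b) net 89−1=88 > 80 — meets.
  All elements met. The burden passes to the agency.
Stage I.2 (agency, the balance of probabilities, weight exceeds 52): (c) net 95−35=60 > 52 — meets; (d) net 87−49=38 ≤ 52 — fails.
  Not every element is met, so the agency fails to carry Stage I.2.
The analysis ends at Stage I.2; the contractor prevails on this issue.
— Issue II —
Stage II.1 (contractor, clear and convincing evidence, weight exceeds 70): (e) net 88−36=52 ≤ 70 — fails; (f) net 82−29=53 ≤ 70 — fails.
  Stage II.1 not carried; the contractor fails its burden.
The agency prevails on this issue.
— Issue III —
Stage III.1 — burden on contractor; standard: a preponderance (weight is at least 52).
    (j): 78 − 14 = 64 ≥ 52 [met]
  All elements met. The burden passes to the agency.
Stage III.2 — burden on agency; standard: a preponderance (weight is at least 52).
    (k): 79 − 16 = 63 ≥ 52 [met]
    (l): 97 − 31 = 66 ≥ 52 [met]
  The agency carries the last stage.
All stages carried — the agency prevails on this issue.
Per-issue: Issue I → contractor; Issue II → agency; Issue III → agency. The contractor must prevail on every issue; overall, the agency prevails.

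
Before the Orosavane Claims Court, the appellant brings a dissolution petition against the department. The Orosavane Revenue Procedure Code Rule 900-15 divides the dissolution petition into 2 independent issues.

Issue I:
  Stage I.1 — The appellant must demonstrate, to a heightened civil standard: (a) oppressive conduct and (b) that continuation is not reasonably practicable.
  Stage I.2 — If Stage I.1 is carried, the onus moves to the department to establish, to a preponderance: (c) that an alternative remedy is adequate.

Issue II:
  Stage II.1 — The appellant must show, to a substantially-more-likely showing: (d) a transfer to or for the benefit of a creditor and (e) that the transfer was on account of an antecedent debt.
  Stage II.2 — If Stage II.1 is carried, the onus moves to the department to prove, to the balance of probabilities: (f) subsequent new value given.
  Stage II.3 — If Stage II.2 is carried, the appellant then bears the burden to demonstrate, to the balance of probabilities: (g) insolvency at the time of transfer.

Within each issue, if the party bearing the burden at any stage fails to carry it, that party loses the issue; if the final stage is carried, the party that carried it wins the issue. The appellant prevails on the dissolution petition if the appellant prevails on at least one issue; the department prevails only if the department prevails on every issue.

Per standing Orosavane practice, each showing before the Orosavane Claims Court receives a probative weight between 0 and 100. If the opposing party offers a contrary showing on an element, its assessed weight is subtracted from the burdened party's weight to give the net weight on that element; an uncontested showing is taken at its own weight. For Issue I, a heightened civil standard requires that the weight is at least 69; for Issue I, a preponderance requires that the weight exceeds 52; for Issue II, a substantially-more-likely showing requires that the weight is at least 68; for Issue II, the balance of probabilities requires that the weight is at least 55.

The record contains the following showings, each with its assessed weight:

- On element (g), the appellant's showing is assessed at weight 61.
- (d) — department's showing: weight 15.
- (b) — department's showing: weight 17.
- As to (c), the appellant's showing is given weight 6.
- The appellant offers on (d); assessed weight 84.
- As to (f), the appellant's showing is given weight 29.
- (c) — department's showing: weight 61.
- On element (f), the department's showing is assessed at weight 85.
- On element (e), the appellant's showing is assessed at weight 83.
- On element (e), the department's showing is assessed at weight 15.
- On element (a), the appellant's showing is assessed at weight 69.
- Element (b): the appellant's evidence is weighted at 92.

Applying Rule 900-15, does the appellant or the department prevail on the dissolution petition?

— Issue I —
At Stage I.1 the appellant must meet a heightened civil standard (weight is at least 69): on (a) the weight is 69, ≥ 69, so (a) meets the standard; on (b) the weight is 92 less the opposing 17 gives net 75, ≥ 69, so (b) meets the standard.
  All elements met. The burden passes to the department.
At Stage I.2 the department must meet a preponderance (weight exceeds 52): on (c) the weight is 61 less the opposing 6 gives net 55, > 52, so (c) meets the standard.
  All elements met at the final stage.
With every stage satisfied, the department prevails on this issue.
— Issue II —
Stage II.1 — burden on appellant; standard: a substantially-more-likely showing (weight is at least 68).
    (d): 84 − 15 = 69 ≥ 68 [met]
    (e): 83 − 15 = 68 ≥ 68 [met]
  The appellant carries Stage II.1; the department now bears the burden.
Stage II.2 — burden on department; standard: the balance of probabilities (weight is at least 55).
    (f): 85 − 29 = 56 ≥ 55 [met]
  Stage II.2 carried; the burden shifts to the appellant.
Stage II.3 — burden on appellant; standard: the balance of probabilities (weight is at least 55).
    (g): 61 ≥ 55 [met]
  The appellant carries the last stage.
With every stage satisfied, the appellant prevails on this issue.
Per-issue: Issue I → department; Issue II → appellant. The appellant must prevail on at least one issue; overall, the appellant prevails.

appellant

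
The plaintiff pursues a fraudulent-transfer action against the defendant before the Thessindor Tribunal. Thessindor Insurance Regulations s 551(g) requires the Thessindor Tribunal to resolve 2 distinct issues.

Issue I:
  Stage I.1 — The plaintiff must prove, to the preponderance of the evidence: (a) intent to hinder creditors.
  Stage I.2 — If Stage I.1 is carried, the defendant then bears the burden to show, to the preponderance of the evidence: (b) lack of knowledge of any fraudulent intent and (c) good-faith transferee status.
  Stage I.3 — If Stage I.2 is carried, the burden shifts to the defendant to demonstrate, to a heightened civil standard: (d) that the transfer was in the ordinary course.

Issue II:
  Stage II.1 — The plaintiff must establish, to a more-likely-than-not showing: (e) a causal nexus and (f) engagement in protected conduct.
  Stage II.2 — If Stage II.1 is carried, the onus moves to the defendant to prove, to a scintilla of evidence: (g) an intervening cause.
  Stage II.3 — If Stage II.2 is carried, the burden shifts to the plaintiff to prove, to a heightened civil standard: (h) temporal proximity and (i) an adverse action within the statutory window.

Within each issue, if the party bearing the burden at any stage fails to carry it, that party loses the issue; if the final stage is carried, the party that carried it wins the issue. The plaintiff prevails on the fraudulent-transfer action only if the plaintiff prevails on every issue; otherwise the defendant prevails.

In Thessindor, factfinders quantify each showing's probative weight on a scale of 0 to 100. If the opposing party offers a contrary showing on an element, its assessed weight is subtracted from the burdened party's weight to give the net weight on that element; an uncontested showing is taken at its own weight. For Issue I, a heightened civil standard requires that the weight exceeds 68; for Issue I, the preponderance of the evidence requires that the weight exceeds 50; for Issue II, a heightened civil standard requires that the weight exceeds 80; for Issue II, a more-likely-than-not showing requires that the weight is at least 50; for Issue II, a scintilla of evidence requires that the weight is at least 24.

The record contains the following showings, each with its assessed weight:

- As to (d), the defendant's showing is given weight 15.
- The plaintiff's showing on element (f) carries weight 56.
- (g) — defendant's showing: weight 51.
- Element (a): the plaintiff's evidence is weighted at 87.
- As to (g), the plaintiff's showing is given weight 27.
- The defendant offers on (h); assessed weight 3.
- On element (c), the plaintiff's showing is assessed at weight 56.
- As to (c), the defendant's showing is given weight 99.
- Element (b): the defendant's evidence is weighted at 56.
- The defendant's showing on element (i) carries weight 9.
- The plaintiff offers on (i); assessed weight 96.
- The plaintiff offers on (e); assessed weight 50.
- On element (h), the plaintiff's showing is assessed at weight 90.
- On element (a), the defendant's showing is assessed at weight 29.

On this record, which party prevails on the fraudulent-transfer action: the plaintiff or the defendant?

— Issue I —
At Stage I.1 the plaintiff must meet the preponderance of the evidence (weight exceeds 50): on (a) the weight is 87 less the opposing 29 gives net 58, > 50, so (a) meets the standard.
  All elements met. The burden passes to the defendant.
At Stage I.2 the defendant must meet the preponderance of the evidence (weight exceeds 50): on (b) the weight is 56, which does exceed 50, so (b) meets the standard; on (c) the weight is 99 less the opposing 56 gives net 43, which does not exceed 50, so (c) does not meet the standard.
  The defendant does not carry Stage I.2.
The analysis ends at Stage I.2; the plaintiff prevails on this issue.
— Issue II —
At Stage II.1 the plaintiff must meet a more-likely-than-not showing (weight is at least 50): on (e) the weight is 50, ≥ 50, so (e) meets the standard; on (f) the weight is 56, ≥ 50, so (f) meets the standard.
  All elements met. The burden passes to the defendant.
At Stage II.2 the defendant must meet a scintilla of evidence (weight is at least 24): on (g) the weight is 51 less the opposing 27 gives net 24, ≥ 24, so (g) meets the standard.
  All elements met. The burden passes to the plaintiff.
At Stage II.3 the plaintiff must meet a heightened civil standard (weight exceeds 80): on (h) the weight is 90 less the opposing 3 gives net 87, > 80, so (h) meets the standard; on (i) the weight is 96 less the opposing 9 gives net 87, which does exceed 80, so (i) meets the standard.
  Stage II.3 carried; the final stage is satisfied.
Every stage carried; the plaintiff prevails on this issue.
Per-issue: Issue I → plaintiff; Issue II → plaintiff. The plaintiff must prevail on every issue; overall, the plaintiff prevails.

plaintiff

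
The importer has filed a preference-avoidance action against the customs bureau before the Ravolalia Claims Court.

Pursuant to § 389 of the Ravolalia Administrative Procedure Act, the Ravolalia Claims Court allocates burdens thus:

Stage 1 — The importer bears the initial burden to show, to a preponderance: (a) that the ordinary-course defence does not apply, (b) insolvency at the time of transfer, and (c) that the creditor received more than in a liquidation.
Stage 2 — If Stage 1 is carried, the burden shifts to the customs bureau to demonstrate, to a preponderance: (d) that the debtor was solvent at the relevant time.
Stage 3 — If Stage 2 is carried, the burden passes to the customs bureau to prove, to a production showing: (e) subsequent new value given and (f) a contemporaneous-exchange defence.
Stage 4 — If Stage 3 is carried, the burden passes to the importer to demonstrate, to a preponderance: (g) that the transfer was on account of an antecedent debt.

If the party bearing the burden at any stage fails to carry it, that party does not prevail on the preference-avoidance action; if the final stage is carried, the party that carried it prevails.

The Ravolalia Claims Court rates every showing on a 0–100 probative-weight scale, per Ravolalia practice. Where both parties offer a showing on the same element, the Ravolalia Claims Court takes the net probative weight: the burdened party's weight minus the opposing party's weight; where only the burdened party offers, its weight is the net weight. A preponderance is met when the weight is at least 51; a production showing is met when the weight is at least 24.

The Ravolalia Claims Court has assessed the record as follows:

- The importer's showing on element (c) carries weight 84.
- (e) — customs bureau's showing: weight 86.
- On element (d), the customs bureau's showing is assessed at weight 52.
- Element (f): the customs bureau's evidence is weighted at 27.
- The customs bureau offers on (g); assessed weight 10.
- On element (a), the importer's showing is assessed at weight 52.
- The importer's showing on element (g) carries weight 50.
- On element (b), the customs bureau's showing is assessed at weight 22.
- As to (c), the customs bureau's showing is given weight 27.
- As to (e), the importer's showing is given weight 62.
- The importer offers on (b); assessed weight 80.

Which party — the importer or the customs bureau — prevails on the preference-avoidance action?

At Stage 1 the importer must meet a preponderance (weight is at least 51): on (a) the weight is 52, which does reach 51, so (a) meets the standard; on (b) the weight is 80 less the opposing 22 gives net 58, ≥ 51, so (b) meets the standard; on (c) the weight is 84 less the opposing 27 gives net 57, ≥ 51, so (c) meets the standard.
  Stage 1 carried; the burden shifts to the customs bureau.
At Stage 2 the customs bureau must meet a preponderance (weight is at least 51): on (d) the weight is 52, ≥ 51, so (d) meets the standard.
  Stage 2 is satisfied; the customs bureau continues to bear the burden.
At Stage 3 the customs bureau must meet a production showing (weight is at least 24): on (e) the weight is 86 less the opposing 62 gives net 24, ≥ 24, so (e) meets the standard; on (f) the weight is 27, ≥ 24, so (f) meets the standard.
  Stage 3 is satisfied; the onus moves to the importer.
At Stage 4 the importer must meet a preponderance (weight is at least 51): on (g) the weight is 50 less the opposing 10 gives net 40, which does not reach 51, so (g) does not meet the standard.
  Not every element is met, so the importer fails to carry Stage 4.
The customs bureau prevails.

customs bureau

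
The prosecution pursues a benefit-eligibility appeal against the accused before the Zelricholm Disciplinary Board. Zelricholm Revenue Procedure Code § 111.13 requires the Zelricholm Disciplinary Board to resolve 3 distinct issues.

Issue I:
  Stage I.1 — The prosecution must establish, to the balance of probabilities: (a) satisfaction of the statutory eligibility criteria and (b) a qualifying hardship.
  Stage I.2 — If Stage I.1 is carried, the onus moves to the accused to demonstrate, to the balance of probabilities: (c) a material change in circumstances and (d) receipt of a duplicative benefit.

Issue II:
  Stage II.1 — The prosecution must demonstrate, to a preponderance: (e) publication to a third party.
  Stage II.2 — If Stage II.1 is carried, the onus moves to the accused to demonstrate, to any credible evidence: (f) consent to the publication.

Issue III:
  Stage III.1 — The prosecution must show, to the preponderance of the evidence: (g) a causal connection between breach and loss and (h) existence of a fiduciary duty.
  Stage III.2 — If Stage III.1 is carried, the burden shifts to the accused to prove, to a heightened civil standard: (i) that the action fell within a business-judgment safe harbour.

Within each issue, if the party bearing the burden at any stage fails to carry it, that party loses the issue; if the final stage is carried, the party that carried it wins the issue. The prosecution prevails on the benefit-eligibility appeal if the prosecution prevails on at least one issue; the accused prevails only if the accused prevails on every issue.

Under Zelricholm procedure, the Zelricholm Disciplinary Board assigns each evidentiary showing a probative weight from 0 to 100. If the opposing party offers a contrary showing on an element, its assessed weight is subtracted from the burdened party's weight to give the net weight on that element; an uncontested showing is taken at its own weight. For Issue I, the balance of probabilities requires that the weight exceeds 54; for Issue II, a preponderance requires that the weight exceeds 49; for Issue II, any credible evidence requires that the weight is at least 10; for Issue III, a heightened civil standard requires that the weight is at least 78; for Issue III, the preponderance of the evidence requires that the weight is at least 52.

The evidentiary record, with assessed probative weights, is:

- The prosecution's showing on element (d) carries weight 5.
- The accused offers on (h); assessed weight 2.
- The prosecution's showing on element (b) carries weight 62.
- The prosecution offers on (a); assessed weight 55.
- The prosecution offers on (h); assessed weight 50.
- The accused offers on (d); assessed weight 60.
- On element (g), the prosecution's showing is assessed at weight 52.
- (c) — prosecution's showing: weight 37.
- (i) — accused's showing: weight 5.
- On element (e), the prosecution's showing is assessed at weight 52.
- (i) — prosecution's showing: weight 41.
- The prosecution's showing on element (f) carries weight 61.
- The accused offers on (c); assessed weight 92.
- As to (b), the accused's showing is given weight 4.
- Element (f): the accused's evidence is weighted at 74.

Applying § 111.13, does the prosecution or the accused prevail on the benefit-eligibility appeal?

— Issue I —
At Stage I.1 the prosecution must meet the balance of probabilities (weight exceeds 54): on (a) the weight is 55, which does exceed 54, so (a) meets the standard; on (b) the weight is 62 less the opposing 4 gives net 58, > 54, so (b) meets the standard.
  All elements met. The burden passes to the accused.
At Stage I.2 the accused must meet the balance of probabilities (weight exceeds 54): on (c) the weight is 92 less the opposing 37 gives net 55, > 54, so (c) meets the standard; on (d) the weight is 60 less the opposing 5 gives net 55, > 54, so (d) meets the standard.
  The accused carries the last stage.
Every stage carried; the accused prevails on this issue.
— Issue II —
Stage II.1 (prosecution, a preponderance, weight exceeds 49): (e) 52 > 49 — meets.
  Stage II.1 is satisfied; the onus moves to the accused.
Stage II.2 (accused, any credible evidence, weight is at least 10): (f) net 74−61=13 ≥ 10 — meets.
  Stage II.2 carried; the final stage is satisfied.
Every stage carried; the accused prevails on this issue.
— Issue III —
Stage III.1 (prosecution, the preponderance of the evidence, weight is at least 52): (g) 52 ≥ 52 — meets; (h) net 50−2=48 < 52 — fails.
  Stage III.1 not carried; the prosecution fails its burden.
So the accused prevails on this issue.
Per-issue: Issue I → accused; Issue II → accused; Issue III → accused. The prosecution must prevail on at least one issue; overall, the accused prevails.

accused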